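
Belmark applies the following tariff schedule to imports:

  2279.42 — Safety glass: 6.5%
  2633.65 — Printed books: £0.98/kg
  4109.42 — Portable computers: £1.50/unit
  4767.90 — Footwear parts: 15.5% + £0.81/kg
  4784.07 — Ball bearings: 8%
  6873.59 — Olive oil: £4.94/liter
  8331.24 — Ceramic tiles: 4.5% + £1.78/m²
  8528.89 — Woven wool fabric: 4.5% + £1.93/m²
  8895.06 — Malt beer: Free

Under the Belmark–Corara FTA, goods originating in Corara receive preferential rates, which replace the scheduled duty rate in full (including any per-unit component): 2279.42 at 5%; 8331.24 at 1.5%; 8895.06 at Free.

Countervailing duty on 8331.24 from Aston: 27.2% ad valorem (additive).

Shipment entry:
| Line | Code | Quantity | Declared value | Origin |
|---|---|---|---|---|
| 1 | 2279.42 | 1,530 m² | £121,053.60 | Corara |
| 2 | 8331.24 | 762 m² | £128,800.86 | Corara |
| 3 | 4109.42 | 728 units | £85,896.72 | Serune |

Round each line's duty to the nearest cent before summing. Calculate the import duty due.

Line 1 (2279.42, Corara, 1,530 m², £121,053.60):
Base rate for 2279.42 is 6.5%.
Origin Corara qualifies under the Belmark–Corara agreement and 2279.42 is covered: preferential rate 5% applies instead.
Duty = £121,053.60 × 5% = £6,052.68.
Line 2 (8331.24, Corara, 762 m², £128,800.86):
Base rate for 8331.24 is 4.5% + £1.78/m².
Origin Corara qualifies under the Belmark–Corara agreement and 8331.24 is covered: preferential rate 1.5% applies instead.
The additional-duty order on 8331.24 targets Aston, not Corara; it does not apply.
Duty = £128,800.86 × 1.5% = £1,932.01.
Line 3 (4109.42, Serune, 728 units, £85,896.72):
Base rate for 4109.42 is £1.50/unit.
Duty = 728 × £1.50 = £1,092.00.
Total = £6,052.68 + £1,932.01 + £1,092.00 = £9,076.69.

£9,076.69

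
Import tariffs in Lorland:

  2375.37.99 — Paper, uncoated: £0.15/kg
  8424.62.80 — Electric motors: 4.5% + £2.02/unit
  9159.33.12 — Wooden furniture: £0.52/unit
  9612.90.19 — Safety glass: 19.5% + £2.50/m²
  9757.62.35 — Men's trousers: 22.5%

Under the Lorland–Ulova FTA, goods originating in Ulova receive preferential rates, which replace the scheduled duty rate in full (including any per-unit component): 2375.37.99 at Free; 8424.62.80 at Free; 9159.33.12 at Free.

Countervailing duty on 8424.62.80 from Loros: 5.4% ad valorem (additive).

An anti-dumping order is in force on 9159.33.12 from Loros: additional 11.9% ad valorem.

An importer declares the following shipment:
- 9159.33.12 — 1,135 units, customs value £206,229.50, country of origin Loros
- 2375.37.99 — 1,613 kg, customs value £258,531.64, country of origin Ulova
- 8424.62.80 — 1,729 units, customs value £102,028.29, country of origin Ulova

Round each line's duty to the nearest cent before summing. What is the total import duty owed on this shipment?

£25,131.51

Line 1 (9159.33.12, Loros, 1,135 units, £206,229.50):
Base rate for 9159.33.12 is £0.52/unit.
9159.33.12 has an FTA preferential rate, but origin Loros is not Ulova; base rate stands.
Additional duty on 9159.33.12 from Loros: +11.9% ad valorem. Applied ad valorem rate = 11.9%.
Duty = £206,229.50 × 11.9% + 1,135 × £0.52 = £25,131.51.
Line 2 (2375.37.99, Ulova, 1,613 kg, £258,531.64):
Base rate for 2375.37.99 is £0.15/kg.
Origin Ulova qualifies under the Lorland–Ulova agreement and 2375.37.99 is covered: preferential rate Free applies instead.
Duty = £258,531.64 × 0% = £0.00.
Line 3 (8424.62.80, Ulova, 1,729 units, £102,028.29):
Base rate for 8424.62.80 is 4.5% + £2.02/unit.
Origin Ulova qualifies under the Lorland–Ulova agreement and 8424.62.80 is covered: preferential rate Free applies instead.
The additional-duty order on 8424.62.80 targets Loros, not Ulova; it does not apply.
Duty = £102,028.29 × 0% = £0.00.
Total = £25,131.51 + £0.00 + £0.00 = £25,131.51.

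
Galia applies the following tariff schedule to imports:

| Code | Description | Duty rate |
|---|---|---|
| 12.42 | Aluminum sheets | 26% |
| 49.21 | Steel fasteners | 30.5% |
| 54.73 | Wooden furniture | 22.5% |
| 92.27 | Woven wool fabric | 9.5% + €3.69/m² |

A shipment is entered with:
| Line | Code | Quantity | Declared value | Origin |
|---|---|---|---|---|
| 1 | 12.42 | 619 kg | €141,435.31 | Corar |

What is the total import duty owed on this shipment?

Line 1 (12.42, Corar, 619 kg, €141,435.31):
Base rate for 12.42 is 26%.
Duty = €141,435.31 × 26% = €36,773.18.

€36,773.18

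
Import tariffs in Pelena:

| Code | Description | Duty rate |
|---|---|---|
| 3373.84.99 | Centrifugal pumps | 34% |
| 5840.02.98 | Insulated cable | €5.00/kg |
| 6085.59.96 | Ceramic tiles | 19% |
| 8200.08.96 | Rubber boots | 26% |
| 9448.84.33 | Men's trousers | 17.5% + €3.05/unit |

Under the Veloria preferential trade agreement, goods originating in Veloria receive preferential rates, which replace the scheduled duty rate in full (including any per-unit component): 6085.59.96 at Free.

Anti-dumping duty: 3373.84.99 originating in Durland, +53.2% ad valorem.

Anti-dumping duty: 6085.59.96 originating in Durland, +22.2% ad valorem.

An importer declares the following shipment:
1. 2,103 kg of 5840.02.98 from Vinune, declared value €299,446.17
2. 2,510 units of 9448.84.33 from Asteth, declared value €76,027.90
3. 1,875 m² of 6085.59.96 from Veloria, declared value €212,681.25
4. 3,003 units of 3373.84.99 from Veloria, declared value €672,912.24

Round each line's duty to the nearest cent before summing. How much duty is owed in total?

Line 1 (5840.02.98, Vinune, 2,103 kg, €299,446.17):
Base rate for 5840.02.98 is €5.00/kg.
Duty = 2,103 × €5.00 = €10,515.00.
Line 2 (9448.84.33, Asteth, 2,510 units, €76,027.90):
Base rate for 9448.84.33 is 17.5% + €3.05/unit.
Duty = €76,027.90 × 17.5% + 2,510 × €3.05 = €20,960.38.
Line 3 (6085.59.96, Veloria, 1,875 m², €212,681.25):
Base rate for 6085.59.96 is 19%.
Origin Veloria qualifies under the Pelena–Veloria agreement and 6085.59.96 is covered: preferential rate Free applies instead.
The additional-duty order on 6085.59.96 targets Durland, not Veloria; it does not apply.
Duty = €212,681.25 × 0% = €0.00.
Line 4 (3373.84.99, Veloria, 3,003 units, €672,912.24):
Base rate for 3373.84.99 is 34%.
Origin Veloria is the FTA partner but 3373.84.99 is not on the preference list; base rate stands.
The additional-duty order on 3373.84.99 targets Durland, not Veloria; it does not apply.
Duty = €672,912.24 × 34% = €228,790.16.
Total = €10,515.00 + €20,960.38 + €0.00 + €228,790.16 = €260,265.54.

€260,265.54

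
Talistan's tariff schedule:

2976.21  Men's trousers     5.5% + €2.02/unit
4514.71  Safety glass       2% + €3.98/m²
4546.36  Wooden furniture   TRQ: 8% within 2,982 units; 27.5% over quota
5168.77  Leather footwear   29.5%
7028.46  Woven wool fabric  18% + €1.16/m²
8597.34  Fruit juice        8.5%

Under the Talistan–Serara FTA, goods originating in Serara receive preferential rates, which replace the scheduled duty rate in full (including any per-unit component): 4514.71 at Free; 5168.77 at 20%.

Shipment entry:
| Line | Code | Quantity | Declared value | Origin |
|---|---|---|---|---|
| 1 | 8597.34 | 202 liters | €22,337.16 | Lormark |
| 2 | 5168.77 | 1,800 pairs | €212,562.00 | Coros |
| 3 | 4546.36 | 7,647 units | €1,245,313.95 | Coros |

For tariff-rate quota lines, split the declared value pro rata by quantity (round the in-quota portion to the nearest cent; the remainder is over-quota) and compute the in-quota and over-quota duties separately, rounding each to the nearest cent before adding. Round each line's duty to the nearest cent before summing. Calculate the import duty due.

€312,370.14

Line 1 (8597.34, Lormark, 202 liters, €22,337.16):
Base rate for 8597.34 is 8.5%.
Duty = €22,337.16 × 8.5% = €1,898.66.
Line 2 (5168.77, Coros, 1,800 pairs, €212,562.00):
Base rate for 5168.77 is 29.5%.
5168.77 has an FTA preferential rate, but origin Coros is not Serara; base rate stands.
Duty = €212,562.00 × 29.5% = €62,705.79.
Line 3 (4546.36, Coros, 7,647 units, €1,245,313.95):
Code 4546.36 is under a tariff-rate quota (threshold 2,982 units). In-quota: 2,982 units at 8%; over-quota: 4,665 units at 27.5%.
Pro-rata value split: in-quota = €1,245,313.95 × 2,982/7,647 = €485,618.70; over-quota = €1,245,313.95 − €485,618.70 = €759,695.25.
In-quota duty = €485,618.70 × 8% = €38,849.50. Over-quota duty = €759,695.25 × 27.5% = €208,916.19.
Line duty = €38,849.50 + €208,916.19 = €247,765.69.
Total = €1,898.66 + €62,705.79 + €247,765.69 = €312,370.14.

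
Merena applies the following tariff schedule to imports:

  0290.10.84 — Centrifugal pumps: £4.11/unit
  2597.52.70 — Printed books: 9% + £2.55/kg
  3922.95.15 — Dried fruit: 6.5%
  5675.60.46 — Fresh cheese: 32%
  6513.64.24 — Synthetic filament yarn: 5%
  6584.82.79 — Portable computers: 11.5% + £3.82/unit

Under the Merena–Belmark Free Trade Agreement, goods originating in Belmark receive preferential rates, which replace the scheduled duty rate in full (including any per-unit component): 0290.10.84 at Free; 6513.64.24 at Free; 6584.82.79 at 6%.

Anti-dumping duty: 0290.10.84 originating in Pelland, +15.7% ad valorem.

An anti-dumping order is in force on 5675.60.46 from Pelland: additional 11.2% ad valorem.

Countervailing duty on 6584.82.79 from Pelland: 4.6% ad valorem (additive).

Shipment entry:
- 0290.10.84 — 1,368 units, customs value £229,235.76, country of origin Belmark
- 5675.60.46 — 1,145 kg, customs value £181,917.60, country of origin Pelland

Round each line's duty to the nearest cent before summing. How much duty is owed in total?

£78,588.40

Line 1 (0290.10.84, Belmark, 1,368 units, £229,235.76):
Base rate for 0290.10.84 is £4.11/unit.
Origin Belmark qualifies under the Merena–Belmark agreement and 0290.10.84 is covered: preferential rate Free applies instead.
The additional-duty order on 0290.10.84 targets Pelland, not Belmark; it does not apply.
Duty = £229,235.76 × 0% = £0.00.
Line 2 (5675.60.46, Pelland, 1,145 kg, £181,917.60):
Base rate for 5675.60.46 is 32%.
Additional duty on 5675.60.46 from Pelland: +11.2%. Applied ad valorem rate: 32% + 11.2% = 43.2%.
Duty = £181,917.60 × 43.2% = £78,588.40.
Total = £0.00 + £78,588.40 = £78,588.40.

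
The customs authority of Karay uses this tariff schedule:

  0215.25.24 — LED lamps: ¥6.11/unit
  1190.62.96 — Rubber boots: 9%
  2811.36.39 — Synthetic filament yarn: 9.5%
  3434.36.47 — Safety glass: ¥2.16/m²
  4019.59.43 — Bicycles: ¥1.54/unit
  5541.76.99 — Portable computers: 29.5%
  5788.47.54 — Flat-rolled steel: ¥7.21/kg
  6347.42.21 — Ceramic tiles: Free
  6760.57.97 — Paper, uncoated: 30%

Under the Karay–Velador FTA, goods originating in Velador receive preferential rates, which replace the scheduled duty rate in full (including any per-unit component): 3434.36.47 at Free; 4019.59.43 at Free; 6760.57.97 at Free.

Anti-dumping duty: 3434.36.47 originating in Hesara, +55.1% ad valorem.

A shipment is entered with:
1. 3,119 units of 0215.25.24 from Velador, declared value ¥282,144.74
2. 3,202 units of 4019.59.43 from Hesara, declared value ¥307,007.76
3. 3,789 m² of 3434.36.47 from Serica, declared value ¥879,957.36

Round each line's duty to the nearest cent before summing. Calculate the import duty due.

Line 1 (0215.25.24, Velador, 3,119 units, ¥282,144.74):
Base rate for 0215.25.24 is ¥6.11/unit.
Origin Velador is the FTA partner but 0215.25.24 is not on the preference list; base rate stands.
Duty = 3,119 × ¥6.11 = ¥19,057.09.
Line 2 (4019.59.43, Hesara, 3,202 units, ¥307,007.76):
Base rate for 4019.59.43 is ¥1.54/unit.
4019.59.43 has an FTA preferential rate, but origin Hesara is not Velador; base rate stands.
Duty = 3,202 × ¥1.54 = ¥4,931.08.
Line 3 (3434.36.47, Serica, 3,789 m², ¥879,957.36):
Base rate for 3434.36.47 is ¥2.16/m².
3434.36.47 has an FTA preferential rate, but origin Serica is not Velador; base rate stands.
The additional-duty order on 3434.36.47 targets Hesara, not Serica; it does not apply.
Duty = 3,789 × ¥2.16 = ¥8,184.24.
Total = ¥19,057.09 + ¥4,931.08 + ¥8,184.24 = ¥32,172.41.

¥32,172.41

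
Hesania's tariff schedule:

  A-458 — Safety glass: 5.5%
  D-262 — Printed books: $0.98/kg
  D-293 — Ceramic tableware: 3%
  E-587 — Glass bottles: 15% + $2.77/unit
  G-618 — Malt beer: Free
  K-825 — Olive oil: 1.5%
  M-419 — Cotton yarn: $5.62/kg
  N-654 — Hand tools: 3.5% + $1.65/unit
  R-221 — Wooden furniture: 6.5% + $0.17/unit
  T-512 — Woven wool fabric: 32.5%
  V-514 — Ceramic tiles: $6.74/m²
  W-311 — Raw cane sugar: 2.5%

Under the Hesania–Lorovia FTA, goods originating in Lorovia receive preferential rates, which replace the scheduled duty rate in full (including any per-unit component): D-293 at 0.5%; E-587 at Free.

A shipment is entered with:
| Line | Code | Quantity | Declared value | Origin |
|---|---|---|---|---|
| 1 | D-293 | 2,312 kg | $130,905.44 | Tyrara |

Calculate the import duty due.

Line 1 (D-293, Tyrara, 2,312 kg, $130,905.44):
Base rate for D-293 is 3%.
D-293 has an FTA preferential rate, but origin Tyrara is not Lorovia; base rate stands.
Duty = $130,905.44 × 3% = $3,927.16.

$3,927.16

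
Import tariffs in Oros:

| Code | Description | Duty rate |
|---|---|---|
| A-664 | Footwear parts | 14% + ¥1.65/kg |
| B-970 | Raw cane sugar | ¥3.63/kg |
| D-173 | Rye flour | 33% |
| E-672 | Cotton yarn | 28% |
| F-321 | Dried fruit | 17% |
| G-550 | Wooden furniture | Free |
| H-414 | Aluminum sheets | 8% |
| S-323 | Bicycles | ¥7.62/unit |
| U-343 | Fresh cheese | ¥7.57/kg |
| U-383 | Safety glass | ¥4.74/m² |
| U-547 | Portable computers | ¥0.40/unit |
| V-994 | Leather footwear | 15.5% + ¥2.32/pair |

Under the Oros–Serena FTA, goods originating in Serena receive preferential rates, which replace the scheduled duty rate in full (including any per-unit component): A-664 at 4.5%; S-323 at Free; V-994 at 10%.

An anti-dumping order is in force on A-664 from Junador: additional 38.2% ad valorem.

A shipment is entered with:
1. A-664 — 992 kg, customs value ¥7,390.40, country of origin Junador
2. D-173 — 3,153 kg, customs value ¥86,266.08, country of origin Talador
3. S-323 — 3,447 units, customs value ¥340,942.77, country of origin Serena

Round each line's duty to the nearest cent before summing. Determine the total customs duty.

¥33,962.40

Line 1 (A-664, Junador, 992 kg, ¥7,390.40):
Base rate for A-664 is 14% + ¥1.65/kg.
A-664 has an FTA preferential rate, but origin Junador is not Serena; base rate stands.
Additional duty on A-664 from Junador: +38.2%. Applied ad valorem rate: 14% + 38.2% = 52.2%.
Duty = ¥7,390.40 × 52.2% + 992 × ¥1.65 = ¥5,494.59.
Line 2 (D-173, Talador, 3,153 kg, ¥86,266.08):
Base rate for D-173 is 33%.
Duty = ¥86,266.08 × 33% = ¥28,467.81.
Line 3 (S-323, Serena, 3,447 units, ¥340,942.77):
Base rate for S-323 is ¥7.62/unit.
Origin Serena qualifies under the Oros–Serena agreement and S-323 is covered: preferential rate Free applies instead.
Duty = ¥340,942.77 × 0% = ¥0.00.
Total = ¥5,494.59 + ¥28,467.81 + ¥0.00 = ¥33,962.40.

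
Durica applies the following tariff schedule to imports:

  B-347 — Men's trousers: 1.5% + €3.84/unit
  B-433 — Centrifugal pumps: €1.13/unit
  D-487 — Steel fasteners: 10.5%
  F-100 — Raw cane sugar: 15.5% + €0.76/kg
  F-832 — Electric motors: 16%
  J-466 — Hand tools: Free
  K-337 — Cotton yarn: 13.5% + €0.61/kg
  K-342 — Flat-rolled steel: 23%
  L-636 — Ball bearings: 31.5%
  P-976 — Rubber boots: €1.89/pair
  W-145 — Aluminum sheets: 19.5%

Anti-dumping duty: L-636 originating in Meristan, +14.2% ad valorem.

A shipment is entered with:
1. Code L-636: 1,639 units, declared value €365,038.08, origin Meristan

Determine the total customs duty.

Line 1 (L-636, Meristan, 1,639 units, €365,038.08):
Base rate for L-636 is 31.5%.
Additional duty on L-636 from Meristan: +14.2%. Applied ad valorem rate: 31.5% + 14.2% = 45.7%.
Duty = €365,038.08 × 45.7% = €166,822.40.

€166,822.40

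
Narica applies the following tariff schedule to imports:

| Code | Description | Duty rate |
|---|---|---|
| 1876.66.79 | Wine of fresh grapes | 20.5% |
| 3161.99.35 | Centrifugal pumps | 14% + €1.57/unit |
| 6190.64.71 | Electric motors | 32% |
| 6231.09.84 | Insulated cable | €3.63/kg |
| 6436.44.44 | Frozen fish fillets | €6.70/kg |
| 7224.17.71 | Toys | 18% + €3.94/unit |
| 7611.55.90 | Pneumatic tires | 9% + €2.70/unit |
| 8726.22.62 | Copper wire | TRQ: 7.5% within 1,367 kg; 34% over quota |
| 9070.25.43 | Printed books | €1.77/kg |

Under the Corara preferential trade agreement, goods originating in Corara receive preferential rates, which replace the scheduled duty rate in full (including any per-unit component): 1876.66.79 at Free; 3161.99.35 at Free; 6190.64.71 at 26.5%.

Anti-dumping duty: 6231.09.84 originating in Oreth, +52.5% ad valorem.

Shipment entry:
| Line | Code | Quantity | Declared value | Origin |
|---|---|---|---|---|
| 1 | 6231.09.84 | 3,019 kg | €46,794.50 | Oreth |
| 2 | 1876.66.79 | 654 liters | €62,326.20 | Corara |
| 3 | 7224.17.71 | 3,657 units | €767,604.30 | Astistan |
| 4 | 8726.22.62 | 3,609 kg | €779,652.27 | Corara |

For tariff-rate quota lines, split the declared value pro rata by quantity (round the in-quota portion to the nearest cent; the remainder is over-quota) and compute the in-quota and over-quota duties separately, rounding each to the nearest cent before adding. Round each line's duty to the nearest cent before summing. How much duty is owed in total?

Line 1 (6231.09.84, Oreth, 3,019 kg, €46,794.50):
Base rate for 6231.09.84 is €3.63/kg.
Additional duty on 6231.09.84 from Oreth: +52.5% ad valorem. Applied ad valorem rate = 52.5%.
Duty = €46,794.50 × 52.5% + 3,019 × €3.63 = €35,526.08.
Line 2 (1876.66.79, Corara, 654 liters, €62,326.20):
Base rate for 1876.66.79 is 20.5%.
Origin Corara qualifies under the Narica–Corara agreement and 1876.66.79 is covered: preferential rate Free applies instead.
Duty = €62,326.20 × 0% = €0.00.
Line 3 (7224.17.71, Astistan, 3,657 units, €767,604.30):
Base rate for 7224.17.71 is 18% + €3.94/unit.
Duty = €767,604.30 × 18% + 3,657 × €3.94 = €152,577.35.
Line 4 (8726.22.62, Corara, 3,609 kg, €779,652.27):
Code 8726.22.62 is under a tariff-rate quota (threshold 1,367 kg). In-quota: 1,367 kg at 7.5%; over-quota: 2,242 kg at 34%.
Pro-rata value split: in-quota = €779,652.27 × 1,367/3,609 = €295,313.01; over-quota = €779,652.27 − €295,313.01 = €484,339.26.
In-quota duty = €295,313.01 × 7.5% = €22,148.48. Over-quota duty = €484,339.26 × 34% = €164,675.35.
Line duty = €22,148.48 + €164,675.35 = €186,823.83.
Total = €35,526.08 + €0.00 + €152,577.35 + €186,823.83 = €374,927.26.

€374,927.26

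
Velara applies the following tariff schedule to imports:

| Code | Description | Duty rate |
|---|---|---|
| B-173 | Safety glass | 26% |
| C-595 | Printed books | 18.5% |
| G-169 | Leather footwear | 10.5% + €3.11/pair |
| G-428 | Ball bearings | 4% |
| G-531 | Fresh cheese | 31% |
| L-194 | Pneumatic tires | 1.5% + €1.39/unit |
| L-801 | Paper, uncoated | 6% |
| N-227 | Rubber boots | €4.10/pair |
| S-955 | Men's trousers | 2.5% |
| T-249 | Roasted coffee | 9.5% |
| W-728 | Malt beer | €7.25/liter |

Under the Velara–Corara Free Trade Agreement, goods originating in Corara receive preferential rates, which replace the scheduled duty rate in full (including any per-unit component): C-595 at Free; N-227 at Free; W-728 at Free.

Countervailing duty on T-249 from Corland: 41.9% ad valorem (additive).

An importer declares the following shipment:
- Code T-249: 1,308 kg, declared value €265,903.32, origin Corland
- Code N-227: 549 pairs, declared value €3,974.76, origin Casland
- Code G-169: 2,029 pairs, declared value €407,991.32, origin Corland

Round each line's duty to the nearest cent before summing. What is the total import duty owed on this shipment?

Line 1 (T-249, Corland, 1,308 kg, €265,903.32):
Base rate for T-249 is 9.5%.
Additional duty on T-249 from Corland: +41.9%. Applied ad valorem rate: 9.5% + 41.9% = 51.4%.
Duty = €265,903.32 × 51.4% = €136,674.31.
Line 2 (N-227, Casland, 549 pairs, €3,974.76):
Base rate for N-227 is €4.10/pair.
N-227 has an FTA preferential rate, but origin Casland is not Corara; base rate stands.
Duty = 549 × €4.10 = €2,250.90.
Line 3 (G-169, Corland, 2,029 pairs, €407,991.32):
Base rate for G-169 is 10.5% + €3.11/pair.
Duty = €407,991.32 × 10.5% + 2,029 × €3.11 = €49,149.28.
Total = €136,674.31 + €2,250.90 + €49,149.28 = €188,074.49.

€188,074.49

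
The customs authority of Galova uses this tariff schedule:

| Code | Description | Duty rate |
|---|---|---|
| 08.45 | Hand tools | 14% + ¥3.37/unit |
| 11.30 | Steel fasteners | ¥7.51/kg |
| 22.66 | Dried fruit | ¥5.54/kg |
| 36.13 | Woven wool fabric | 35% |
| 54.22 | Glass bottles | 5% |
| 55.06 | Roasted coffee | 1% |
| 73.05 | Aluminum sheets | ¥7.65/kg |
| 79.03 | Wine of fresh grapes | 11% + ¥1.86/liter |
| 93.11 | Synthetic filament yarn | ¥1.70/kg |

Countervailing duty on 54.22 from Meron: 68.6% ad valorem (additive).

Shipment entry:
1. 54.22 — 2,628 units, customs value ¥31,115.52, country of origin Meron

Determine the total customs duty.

Line 1 (54.22, Meron, 2,628 units, ¥31,115.52):
Base rate for 54.22 is 5%.
Additional duty on 54.22 from Meron: +68.6%. Applied ad valorem rate: 5% + 68.6% = 73.6%.
Duty = ¥31,115.52 × 73.6% = ¥22,901.02.

¥22,901.02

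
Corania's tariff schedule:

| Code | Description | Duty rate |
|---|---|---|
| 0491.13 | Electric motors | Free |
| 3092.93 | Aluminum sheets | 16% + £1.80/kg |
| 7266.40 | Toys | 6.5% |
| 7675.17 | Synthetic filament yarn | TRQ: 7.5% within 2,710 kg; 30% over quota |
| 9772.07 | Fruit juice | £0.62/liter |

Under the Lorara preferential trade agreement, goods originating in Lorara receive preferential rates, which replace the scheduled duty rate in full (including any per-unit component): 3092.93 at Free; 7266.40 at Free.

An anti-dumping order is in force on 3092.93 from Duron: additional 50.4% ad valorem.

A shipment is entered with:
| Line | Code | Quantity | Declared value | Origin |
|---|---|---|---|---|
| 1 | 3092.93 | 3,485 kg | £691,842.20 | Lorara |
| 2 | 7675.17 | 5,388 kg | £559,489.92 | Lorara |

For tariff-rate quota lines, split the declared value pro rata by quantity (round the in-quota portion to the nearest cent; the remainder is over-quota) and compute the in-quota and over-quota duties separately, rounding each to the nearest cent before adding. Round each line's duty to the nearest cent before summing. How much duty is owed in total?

£104,530.54

Line 1 (3092.93, Lorara, 3,485 kg, £691,842.20):
Base rate for 3092.93 is 16% + £1.80/kg.
Origin Lorara qualifies under the Corania–Lorara agreement and 3092.93 is covered: preferential rate Free applies instead.
The additional-duty order on 3092.93 targets Duron, not Lorara; it does not apply.
Duty = £691,842.20 × 0% = £0.00.
Line 2 (7675.17, Lorara, 5,388 kg, £559,489.92):
Code 7675.17 is under a tariff-rate quota (threshold 2,710 kg). In-quota: 2,710 kg at 7.5%; over-quota: 2,678 kg at 30%.
Pro-rata value split: in-quota = £559,489.92 × 2,710/5,388 = £281,406.40; over-quota = £559,489.92 − £281,406.40 = £278,083.52.
In-quota duty = £281,406.40 × 7.5% = £21,105.48. Over-quota duty = £278,083.52 × 30% = £83,425.06.
Line duty = £21,105.48 + £83,425.06 = £104,530.54.
Total = £0.00 + £104,530.54 = £104,530.54.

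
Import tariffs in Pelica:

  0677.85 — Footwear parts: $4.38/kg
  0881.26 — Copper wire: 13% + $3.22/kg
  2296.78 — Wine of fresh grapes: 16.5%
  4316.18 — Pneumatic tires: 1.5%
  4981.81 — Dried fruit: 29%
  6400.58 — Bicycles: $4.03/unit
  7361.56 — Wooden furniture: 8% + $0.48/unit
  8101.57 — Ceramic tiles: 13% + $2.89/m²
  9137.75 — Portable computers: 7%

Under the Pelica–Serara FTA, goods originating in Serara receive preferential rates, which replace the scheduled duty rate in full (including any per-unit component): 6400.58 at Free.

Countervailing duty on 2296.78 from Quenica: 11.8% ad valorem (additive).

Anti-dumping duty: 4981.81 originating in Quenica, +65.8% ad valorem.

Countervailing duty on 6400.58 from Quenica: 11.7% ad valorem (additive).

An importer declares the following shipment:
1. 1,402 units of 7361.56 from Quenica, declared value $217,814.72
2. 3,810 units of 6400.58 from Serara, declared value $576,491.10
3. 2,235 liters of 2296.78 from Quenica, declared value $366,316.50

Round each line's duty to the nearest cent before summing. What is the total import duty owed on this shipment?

Line 1 (7361.56, Quenica, 1,402 units, $217,814.72):
Base rate for 7361.56 is 8% + $0.48/unit.
Duty = $217,814.72 × 8% + 1,402 × $0.48 = $18,098.14.
Line 2 (6400.58, Serara, 3,810 units, $576,491.10):
Base rate for 6400.58 is $4.03/unit.
Origin Serara qualifies under the Pelica–Serara agreement and 6400.58 is covered: preferential rate Free applies instead.
The additional-duty order on 6400.58 targets Quenica, not Serara; it does not apply.
Duty = $576,491.10 × 0% = $0.00.
Line 3 (2296.78, Quenica, 2,235 liters, $366,316.50):
Base rate for 2296.78 is 16.5%.
Additional duty on 2296.78 from Quenica: +11.8%. Applied ad valorem rate: 16.5% + 11.8% = 28.3%.
Duty = $366,316.50 × 28.3% = $103,667.57.
Total = $18,098.14 + $0.00 + $103,667.57 = $121,765.71.

$121,765.71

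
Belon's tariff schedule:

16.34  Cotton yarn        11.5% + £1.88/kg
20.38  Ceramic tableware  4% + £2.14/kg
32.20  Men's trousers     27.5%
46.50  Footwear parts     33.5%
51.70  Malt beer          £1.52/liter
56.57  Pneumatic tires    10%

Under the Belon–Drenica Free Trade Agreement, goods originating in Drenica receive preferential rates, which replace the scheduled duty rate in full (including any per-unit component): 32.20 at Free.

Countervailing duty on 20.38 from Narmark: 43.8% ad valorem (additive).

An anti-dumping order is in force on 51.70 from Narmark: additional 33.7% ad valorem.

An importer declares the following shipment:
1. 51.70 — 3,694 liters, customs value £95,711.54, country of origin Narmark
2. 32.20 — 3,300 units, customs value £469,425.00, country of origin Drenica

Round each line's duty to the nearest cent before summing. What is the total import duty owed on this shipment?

Line 1 (51.70, Narmark, 3,694 liters, £95,711.54):
Base rate for 51.70 is £1.52/liter.
Additional duty on 51.70 from Narmark: +33.7% ad valorem. Applied ad valorem rate = 33.7%.
Duty = £95,711.54 × 33.7% + 3,694 × £1.52 = £37,869.67.
Line 2 (32.20, Drenica, 3,300 units, £469,425.00):
Base rate for 32.20 is 27.5%.
Origin Drenica qualifies under the Belon–Drenica agreement and 32.20 is covered: preferential rate Free applies instead.
Duty = £469,425.00 × 0% = £0.00.
Total = £37,869.67 + £0.00 = £37,869.67.

£37,869.67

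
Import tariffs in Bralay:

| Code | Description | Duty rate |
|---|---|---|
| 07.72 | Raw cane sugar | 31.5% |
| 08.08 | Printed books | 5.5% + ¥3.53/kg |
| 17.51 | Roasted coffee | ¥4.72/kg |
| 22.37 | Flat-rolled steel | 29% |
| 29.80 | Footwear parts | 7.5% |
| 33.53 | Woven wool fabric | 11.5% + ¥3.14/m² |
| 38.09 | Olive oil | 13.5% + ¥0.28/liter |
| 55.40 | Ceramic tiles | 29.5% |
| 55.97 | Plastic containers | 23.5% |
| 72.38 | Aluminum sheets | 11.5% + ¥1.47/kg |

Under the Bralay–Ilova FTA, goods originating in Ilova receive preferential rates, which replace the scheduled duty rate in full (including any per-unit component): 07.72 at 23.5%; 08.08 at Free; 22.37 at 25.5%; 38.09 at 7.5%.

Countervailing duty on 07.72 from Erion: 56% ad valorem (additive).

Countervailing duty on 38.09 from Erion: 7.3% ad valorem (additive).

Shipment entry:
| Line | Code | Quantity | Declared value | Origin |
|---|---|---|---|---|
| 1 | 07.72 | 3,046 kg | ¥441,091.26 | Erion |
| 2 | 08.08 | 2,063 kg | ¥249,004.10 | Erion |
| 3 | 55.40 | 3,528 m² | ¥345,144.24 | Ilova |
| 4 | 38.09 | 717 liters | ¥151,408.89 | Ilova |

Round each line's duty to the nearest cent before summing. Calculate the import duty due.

¥520,105.69

Line 1 (07.72, Erion, 3,046 kg, ¥441,091.26):
Base rate for 07.72 is 31.5%.
07.72 has an FTA preferential rate, but origin Erion is not Ilova; base rate stands.
Additional duty on 07.72 from Erion: +56%. Applied ad valorem rate: 31.5% + 56% = 87.5%.
Duty = ¥441,091.26 × 87.5% = ¥385,954.85.
Line 2 (08.08, Erion, 2,063 kg, ¥249,004.10):
Base rate for 08.08 is 5.5% + ¥3.53/kg.
08.08 has an FTA preferential rate, but origin Erion is not Ilova; base rate stands.
Duty = ¥249,004.10 × 5.5% + 2,063 × ¥3.53 = ¥20,977.62.
Line 3 (55.40, Ilova, 3,528 m², ¥345,144.24):
Base rate for 55.40 is 29.5%.
Origin Ilova is the FTA partner but 55.40 is not on the preference list; base rate stands.
Duty = ¥345,144.24 × 29.5% = ¥101,817.55.
Line 4 (38.09, Ilova, 717 liters, ¥151,408.89):
Base rate for 38.09 is 13.5% + ¥0.28/liter.
Origin Ilova qualifies under the Bralay–Ilova agreement and 38.09 is covered: preferential rate 7.5% applies instead.
The additional-duty order on 38.09 targets Erion, not Ilova; it does not apply.
Duty = ¥151,408.89 × 7.5% = ¥11,355.67.
Total = ¥385,954.85 + ¥20,977.62 + ¥101,817.55 + ¥11,355.67 = ¥520,105.69.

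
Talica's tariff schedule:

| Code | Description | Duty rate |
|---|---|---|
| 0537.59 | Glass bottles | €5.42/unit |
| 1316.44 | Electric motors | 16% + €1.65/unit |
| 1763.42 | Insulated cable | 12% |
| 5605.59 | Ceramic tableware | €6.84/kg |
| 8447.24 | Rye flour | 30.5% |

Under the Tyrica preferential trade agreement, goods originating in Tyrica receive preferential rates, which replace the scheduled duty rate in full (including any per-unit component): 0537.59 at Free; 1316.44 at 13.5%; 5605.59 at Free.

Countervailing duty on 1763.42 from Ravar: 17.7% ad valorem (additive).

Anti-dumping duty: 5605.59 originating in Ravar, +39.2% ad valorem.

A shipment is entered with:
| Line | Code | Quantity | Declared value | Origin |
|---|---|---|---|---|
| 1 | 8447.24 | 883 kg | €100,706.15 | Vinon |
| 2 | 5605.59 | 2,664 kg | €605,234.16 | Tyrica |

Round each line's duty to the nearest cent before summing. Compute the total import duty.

€30,715.38

Line 1 (8447.24, Vinon, 883 kg, €100,706.15):
Base rate for 8447.24 is 30.5%.
Duty = €100,706.15 × 30.5% = €30,715.38.
Line 2 (5605.59, Tyrica, 2,664 kg, €605,234.16):
Base rate for 5605.59 is €6.84/kg.
Origin Tyrica qualifies under the Talica–Tyrica agreement and 5605.59 is covered: preferential rate Free applies instead.
The additional-duty order on 5605.59 targets Ravar, not Tyrica; it does not apply.
Duty = €605,234.16 × 0% = €0.00.
Total = €30,715.38 + €0.00 = €30,715.38.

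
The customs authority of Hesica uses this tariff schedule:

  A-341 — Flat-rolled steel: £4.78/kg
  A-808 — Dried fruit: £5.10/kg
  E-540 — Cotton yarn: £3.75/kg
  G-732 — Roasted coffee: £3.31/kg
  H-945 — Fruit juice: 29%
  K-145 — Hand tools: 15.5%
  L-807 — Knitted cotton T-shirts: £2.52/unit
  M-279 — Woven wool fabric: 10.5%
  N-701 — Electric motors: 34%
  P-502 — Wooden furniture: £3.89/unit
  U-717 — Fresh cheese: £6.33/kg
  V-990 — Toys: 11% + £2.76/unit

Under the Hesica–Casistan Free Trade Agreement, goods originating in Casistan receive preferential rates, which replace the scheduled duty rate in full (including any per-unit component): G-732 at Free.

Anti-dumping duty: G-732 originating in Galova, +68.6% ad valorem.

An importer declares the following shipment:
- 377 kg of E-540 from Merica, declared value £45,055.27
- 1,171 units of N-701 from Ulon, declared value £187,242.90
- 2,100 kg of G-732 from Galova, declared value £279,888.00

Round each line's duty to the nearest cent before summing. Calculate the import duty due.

Line 1 (E-540, Merica, 377 kg, £45,055.27):
Base rate for E-540 is £3.75/kg.
Duty = 377 × £3.75 = £1,413.75.
Line 2 (N-701, Ulon, 1,171 units, £187,242.90):
Base rate for N-701 is 34%.
Duty = £187,242.90 × 34% = £63,662.59.
Line 3 (G-732, Galova, 2,100 kg, £279,888.00):
Base rate for G-732 is £3.31/kg.
G-732 has an FTA preferential rate, but origin Galova is not Casistan; base rate stands.
Additional duty on G-732 from Galova: +68.6% ad valorem. Applied ad valorem rate = 68.6%.
Duty = £279,888.00 × 68.6% + 2,100 × £3.31 = £198,954.17.
Total = £1,413.75 + £63,662.59 + £198,954.17 = £264,030.51.

£264,030.51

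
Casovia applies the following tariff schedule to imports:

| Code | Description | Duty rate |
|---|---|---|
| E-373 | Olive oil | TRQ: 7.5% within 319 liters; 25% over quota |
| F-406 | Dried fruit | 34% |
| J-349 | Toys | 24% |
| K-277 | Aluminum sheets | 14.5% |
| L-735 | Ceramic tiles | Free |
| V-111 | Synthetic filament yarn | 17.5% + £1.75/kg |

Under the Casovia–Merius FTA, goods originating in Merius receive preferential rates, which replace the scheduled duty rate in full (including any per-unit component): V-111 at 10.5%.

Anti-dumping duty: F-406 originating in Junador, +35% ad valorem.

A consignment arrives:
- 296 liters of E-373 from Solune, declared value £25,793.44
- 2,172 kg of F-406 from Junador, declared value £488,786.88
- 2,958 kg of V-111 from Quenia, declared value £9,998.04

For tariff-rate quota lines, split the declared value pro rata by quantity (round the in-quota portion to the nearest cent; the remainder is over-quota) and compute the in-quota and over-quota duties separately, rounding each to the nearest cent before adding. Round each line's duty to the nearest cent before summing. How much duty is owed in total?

Line 1 (E-373, Solune, 296 liters, £25,793.44):
Code E-373 is under a tariff-rate quota (threshold 319 liters). Quantity 296 liters is within the quota, so the in-quota rate 7.5% applies to the full value.
Duty = £25,793.44 × 7.5% = £1,934.51.
Line 2 (F-406, Junador, 2,172 kg, £488,786.88):
Base rate for F-406 is 34%.
Additional duty on F-406 from Junador: +35%. Applied ad valorem rate: 34% + 35% = 69%.
Duty = £488,786.88 × 69% = £337,262.95.
Line 3 (V-111, Quenia, 2,958 kg, £9,998.04):
Base rate for V-111 is 17.5% + £1.75/kg.
V-111 has an FTA preferential rate, but origin Quenia is not Merius; base rate stands.
Duty = £9,998.04 × 17.5% + 2,958 × £1.75 = £6,926.16.
Total = £1,934.51 + £337,262.95 + £6,926.16 = £346,123.62.

£346,123.62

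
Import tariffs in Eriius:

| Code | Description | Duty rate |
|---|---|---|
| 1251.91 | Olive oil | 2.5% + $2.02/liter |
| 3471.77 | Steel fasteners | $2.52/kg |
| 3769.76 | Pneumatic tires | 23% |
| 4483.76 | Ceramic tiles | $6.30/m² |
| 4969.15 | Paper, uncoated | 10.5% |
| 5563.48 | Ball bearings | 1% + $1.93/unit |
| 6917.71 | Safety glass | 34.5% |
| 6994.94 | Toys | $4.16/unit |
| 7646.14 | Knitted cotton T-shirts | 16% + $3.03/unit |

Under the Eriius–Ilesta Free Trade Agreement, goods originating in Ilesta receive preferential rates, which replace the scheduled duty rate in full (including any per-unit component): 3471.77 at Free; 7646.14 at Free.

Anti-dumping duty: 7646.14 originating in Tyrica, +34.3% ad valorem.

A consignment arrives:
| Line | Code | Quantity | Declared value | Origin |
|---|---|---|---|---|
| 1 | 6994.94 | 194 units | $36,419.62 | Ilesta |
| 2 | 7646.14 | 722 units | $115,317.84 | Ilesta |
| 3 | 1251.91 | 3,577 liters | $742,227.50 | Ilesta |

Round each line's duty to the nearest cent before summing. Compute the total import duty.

$26,588.27

Line 1 (6994.94, Ilesta, 194 units, $36,419.62):
Base rate for 6994.94 is $4.16/unit.
Origin Ilesta is the FTA partner but 6994.94 is not on the preference list; base rate stands.
Duty = 194 × $4.16 = $807.04.
Line 2 (7646.14, Ilesta, 722 units, $115,317.84):
Base rate for 7646.14 is 16% + $3.03/unit.
Origin Ilesta qualifies under the Eriius–Ilesta agreement and 7646.14 is covered: preferential rate Free applies instead.
The additional-duty order on 7646.14 targets Tyrica, not Ilesta; it does not apply.
Duty = $115,317.84 × 0% = $0.00.
Line 3 (1251.91, Ilesta, 3,577 liters, $742,227.50):
Base rate for 1251.91 is 2.5% + $2.02/liter.
Origin Ilesta is the FTA partner but 1251.91 is not on the preference list; base rate stands.
Duty = $742,227.50 × 2.5% + 3,577 × $2.02 = $25,781.23.
Total = $807.04 + $0.00 + $25,781.23 = $26,588.27.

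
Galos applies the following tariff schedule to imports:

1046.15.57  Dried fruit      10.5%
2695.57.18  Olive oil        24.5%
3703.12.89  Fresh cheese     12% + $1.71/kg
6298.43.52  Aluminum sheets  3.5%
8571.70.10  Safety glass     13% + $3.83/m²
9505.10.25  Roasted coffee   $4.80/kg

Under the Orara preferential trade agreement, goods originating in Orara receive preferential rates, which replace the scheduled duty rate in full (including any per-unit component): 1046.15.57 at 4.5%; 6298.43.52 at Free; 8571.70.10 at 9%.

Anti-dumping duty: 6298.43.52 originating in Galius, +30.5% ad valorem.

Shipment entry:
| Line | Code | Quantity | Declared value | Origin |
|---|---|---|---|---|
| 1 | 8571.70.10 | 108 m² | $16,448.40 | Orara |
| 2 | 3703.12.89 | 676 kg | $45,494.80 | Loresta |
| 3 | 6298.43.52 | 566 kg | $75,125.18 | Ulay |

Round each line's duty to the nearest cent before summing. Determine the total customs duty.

$10,725.08

Line 1 (8571.70.10, Orara, 108 m², $16,448.40):
Base rate for 8571.70.10 is 13% + $3.83/m².
Origin Orara qualifies under the Galos–Orara agreement and 8571.70.10 is covered: preferential rate 9% applies instead.
Duty = $16,448.40 × 9% = $1,480.36.
Line 2 (3703.12.89, Loresta, 676 kg, $45,494.80):
Base rate for 3703.12.89 is 12% + $1.71/kg.
Duty = $45,494.80 × 12% + 676 × $1.71 = $6,615.34.
Line 3 (6298.43.52, Ulay, 566 kg, $75,125.18):
Base rate for 6298.43.52 is 3.5%.
6298.43.52 has an FTA preferential rate, but origin Ulay is not Orara; base rate stands.
The additional-duty order on 6298.43.52 targets Galius, not Ulay; it does not apply.
Duty = $75,125.18 × 3.5% = $2,629.38.
Total = $1,480.36 + $6,615.34 + $2,629.38 = $10,725.08.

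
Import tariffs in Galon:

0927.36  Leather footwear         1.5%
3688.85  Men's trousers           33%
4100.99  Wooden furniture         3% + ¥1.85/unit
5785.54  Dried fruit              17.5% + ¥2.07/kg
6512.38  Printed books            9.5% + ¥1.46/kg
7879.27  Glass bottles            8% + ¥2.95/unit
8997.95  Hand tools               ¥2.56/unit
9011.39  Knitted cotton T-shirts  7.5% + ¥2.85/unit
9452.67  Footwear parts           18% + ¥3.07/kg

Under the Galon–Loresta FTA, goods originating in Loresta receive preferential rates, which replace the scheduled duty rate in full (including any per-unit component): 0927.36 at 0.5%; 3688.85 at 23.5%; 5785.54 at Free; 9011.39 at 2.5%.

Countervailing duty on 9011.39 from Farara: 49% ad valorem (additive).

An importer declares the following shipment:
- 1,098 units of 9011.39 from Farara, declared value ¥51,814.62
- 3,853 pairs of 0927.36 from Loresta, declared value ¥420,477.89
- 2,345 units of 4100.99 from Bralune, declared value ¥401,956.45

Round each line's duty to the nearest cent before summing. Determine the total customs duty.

Line 1 (9011.39, Farara, 1,098 units, ¥51,814.62):
Base rate for 9011.39 is 7.5% + ¥2.85/unit.
9011.39 has an FTA preferential rate, but origin Farara is not Loresta; base rate stands.
Additional duty on 9011.39 from Farara: +49%. Applied ad valorem rate: 7.5% + 49% = 56.5%.
Duty = ¥51,814.62 × 56.5% + 1,098 × ¥2.85 = ¥32,404.56.
Line 2 (0927.36, Loresta, 3,853 pairs, ¥420,477.89):
Base rate for 0927.36 is 1.5%.
Origin Loresta qualifies under the Galon–Loresta agreement and 0927.36 is covered: preferential rate 0.5% applies instead.
Duty = ¥420,477.89 × 0.5% = ¥2,102.39.
Line 3 (4100.99, Bralune, 2,345 units, ¥401,956.45):
Base rate for 4100.99 is 3% + ¥1.85/unit.
Duty = ¥401,956.45 × 3% + 2,345 × ¥1.85 = ¥16,396.94.
Total = ¥32,404.56 + ¥2,102.39 + ¥16,396.94 = ¥50,903.89.

¥50,903.89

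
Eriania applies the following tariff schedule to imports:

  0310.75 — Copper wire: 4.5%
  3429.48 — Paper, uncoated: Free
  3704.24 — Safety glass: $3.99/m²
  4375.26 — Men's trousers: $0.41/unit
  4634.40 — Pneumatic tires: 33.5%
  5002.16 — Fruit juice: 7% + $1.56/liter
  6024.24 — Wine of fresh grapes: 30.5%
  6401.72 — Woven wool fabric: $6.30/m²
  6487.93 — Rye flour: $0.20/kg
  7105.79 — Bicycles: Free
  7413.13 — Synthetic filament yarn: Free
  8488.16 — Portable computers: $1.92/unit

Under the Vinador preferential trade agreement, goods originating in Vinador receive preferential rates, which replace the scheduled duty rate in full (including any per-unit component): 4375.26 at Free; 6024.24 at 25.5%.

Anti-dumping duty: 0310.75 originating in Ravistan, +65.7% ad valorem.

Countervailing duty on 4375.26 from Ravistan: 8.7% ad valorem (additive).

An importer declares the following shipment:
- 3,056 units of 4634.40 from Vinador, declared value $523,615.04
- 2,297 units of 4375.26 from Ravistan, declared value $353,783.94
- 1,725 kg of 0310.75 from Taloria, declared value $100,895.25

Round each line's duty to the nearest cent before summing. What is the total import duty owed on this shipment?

Line 1 (4634.40, Vinador, 3,056 units, $523,615.04):
Base rate for 4634.40 is 33.5%.
Origin Vinador is the FTA partner but 4634.40 is not on the preference list; base rate stands.
Duty = $523,615.04 × 33.5% = $175,411.04.
Line 2 (4375.26, Ravistan, 2,297 units, $353,783.94):
Base rate for 4375.26 is $0.41/unit.
4375.26 has an FTA preferential rate, but origin Ravistan is not Vinador; base rate stands.
Additional duty on 4375.26 from Ravistan: +8.7% ad valorem. Applied ad valorem rate = 8.7%.
Duty = $353,783.94 × 8.7% + 2,297 × $0.41 = $31,720.97.
Line 3 (0310.75, Taloria, 1,725 kg, $100,895.25):
Base rate for 0310.75 is 4.5%.
The additional-duty order on 0310.75 targets Ravistan, not Taloria; it does not apply.
Duty = $100,895.25 × 4.5% = $4,540.29.
Total = $175,411.04 + $31,720.97 + $4,540.29 = $211,672.30.

$211,672.30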